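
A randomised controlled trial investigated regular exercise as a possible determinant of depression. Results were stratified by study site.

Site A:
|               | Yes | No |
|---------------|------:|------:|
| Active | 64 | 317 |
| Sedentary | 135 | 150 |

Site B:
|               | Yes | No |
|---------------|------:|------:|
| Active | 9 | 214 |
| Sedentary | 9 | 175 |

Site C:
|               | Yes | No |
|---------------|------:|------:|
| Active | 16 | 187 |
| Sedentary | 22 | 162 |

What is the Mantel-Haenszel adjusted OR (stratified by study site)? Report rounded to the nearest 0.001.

0.314

OR_MH = Σ(aᵢdᵢ/nᵢ) / Σ(bᵢcᵢ/nᵢ), where nᵢ is the stratum total.
Stratum 1 (Site A): n = 666; a·d/n = 64·150/666 = 14.4144; b·c/n = 317·135/666 = 64.2568
Stratum 2 (Site B): n = 407; a·d/n = 9·175/407 = 3.8698; b·c/n = 214·9/407 = 4.7322
Stratum 3 (Site C): n = 387; a·d/n = 16·162/387 = 6.6977; b·c/n = 187·22/387 = 10.6305
OR_MH = (14.4144 + 3.8698 + 6.6977) / (64.2568 + 4.7322 + 10.6305) = 24.9819 / 79.6194 = 0.31377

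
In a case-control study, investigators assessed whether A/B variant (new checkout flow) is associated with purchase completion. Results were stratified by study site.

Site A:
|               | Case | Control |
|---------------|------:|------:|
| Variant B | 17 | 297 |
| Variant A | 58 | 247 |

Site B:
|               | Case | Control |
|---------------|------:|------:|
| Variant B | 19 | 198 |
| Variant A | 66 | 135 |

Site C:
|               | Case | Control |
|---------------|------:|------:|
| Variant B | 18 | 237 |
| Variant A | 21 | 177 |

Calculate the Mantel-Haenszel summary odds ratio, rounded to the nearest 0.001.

0.285

OR_MH = Σ(aᵢdᵢ/nᵢ) / Σ(bᵢcᵢ/nᵢ), where nᵢ is the stratum total.
Stratum 1 (Site A): n = 619; a·d/n = 17·247/619 = 6.7835; b·c/n = 297·58/619 = 27.8288
Stratum 2 (Site B): n = 418; a·d/n = 19·135/418 = 6.1364; b·c/n = 198·66/418 = 31.2632
Stratum 3 (Site C): n = 453; a·d/n = 18·177/453 = 7.0331; b·c/n = 237·21/453 = 10.9868
OR_MH = (6.7835 + 6.1364 + 7.0331) / (27.8288 + 31.2632 + 10.9868) = 19.9530 / 70.0787 = 0.28472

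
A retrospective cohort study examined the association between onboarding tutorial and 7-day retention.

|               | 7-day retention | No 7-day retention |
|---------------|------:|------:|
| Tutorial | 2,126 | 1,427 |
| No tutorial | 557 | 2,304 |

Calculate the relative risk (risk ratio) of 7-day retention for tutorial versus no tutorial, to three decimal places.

Cells: a = 2126, b = 1427, c = 557, d = 2304.
Risk in exposed = 2126/3553 = 0.59837; risk in unexposed = 557/2861 = 0.19469.
RR = 0.59837 / 0.19469 = 3.07348
The risk among the exposed is 3.07 times that among the unexposed.

3.073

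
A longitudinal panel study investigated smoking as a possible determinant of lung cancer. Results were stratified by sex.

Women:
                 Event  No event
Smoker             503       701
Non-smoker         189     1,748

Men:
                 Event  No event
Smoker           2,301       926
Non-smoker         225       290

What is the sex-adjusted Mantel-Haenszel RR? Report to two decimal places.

RR_MH = Σ(aᵢ·n₀ᵢ/nᵢ) / Σ(cᵢ·n₁ᵢ/nᵢ), with n₁ᵢ = aᵢ+bᵢ (exposed), n₀ᵢ = cᵢ+dᵢ (unexposed), nᵢ = n₁ᵢ+n₀ᵢ.
Stratum 1 (Women): n₁ = 1204, n₀ = 1937, n = 3141; a·n₀/n = 503·1937/3141 = 310.1913; c·n₁/n = 189·1204/3141 = 72.4470
Stratum 2 (Men): n₁ = 3227, n₀ = 515, n = 3742; a·n₀/n = 2301·515/3742 = 316.6796; c·n₁/n = 225·3227/3742 = 194.0339
RR_MH = (310.1913 + 316.6796) / (72.4470 + 194.0339) = 626.8709 / 266.4809 = 2.35240

2.35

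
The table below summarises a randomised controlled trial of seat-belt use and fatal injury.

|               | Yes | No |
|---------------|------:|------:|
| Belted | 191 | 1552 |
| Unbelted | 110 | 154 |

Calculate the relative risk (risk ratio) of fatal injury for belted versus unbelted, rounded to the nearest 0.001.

0.263

Cells: a = 191, b = 1552, c = 110, d = 154.
Risk in exposed = 191/1743 = 0.10958; risk in unexposed = 110/264 = 0.41667.
RR = 0.10958 / 0.41667 = 0.26299
The risk is 74% lower among the exposed than among the unexposed.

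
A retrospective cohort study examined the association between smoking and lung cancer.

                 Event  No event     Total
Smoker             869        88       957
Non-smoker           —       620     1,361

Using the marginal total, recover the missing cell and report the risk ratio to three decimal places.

The missing cell is in the unexposed row: 1361 − 620 = 741.
So a = 869, b = 88, c = 741, d = 620.
RR = [a/(a+b)] / [c/(c+d)] = (869/957) / (741/1361) = 0.90805/0.54445 = 1.66781

1.668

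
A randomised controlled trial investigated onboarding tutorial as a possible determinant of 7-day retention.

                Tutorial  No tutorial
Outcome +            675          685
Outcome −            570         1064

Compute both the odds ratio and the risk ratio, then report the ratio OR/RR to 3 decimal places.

Reading the table with exposure as columns: a = 675 (Tutorial, case), b = 570 (Tutorial, non-case), c = 685 (No tutorial, case), d = 1064.
OR = (675·1064)/(570·685) = 718200/390450 = 1.83942
Risk in exposed = 675/1245 = 0.54217; risk in unexposed = 685/1749 = 0.39165; RR = 1.38431
OR/RR = 1.83942 / 1.38431 = 1.32876
The outcome is not rare, so the OR lies further from 1 than the RR.

1.329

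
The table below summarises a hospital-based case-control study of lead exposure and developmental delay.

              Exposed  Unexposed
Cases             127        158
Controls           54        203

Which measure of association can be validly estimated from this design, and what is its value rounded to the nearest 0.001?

3.022

Reading the table with exposure as columns: a = 127 (Exposed, case), b = 54 (Exposed, non-case), c = 158 (Unexposed, case), d = 203.
This is a hospital-based case-control study: participants were sampled on outcome status, so risks in the source population cannot be estimated directly — relative risk is not valid here. The odds ratio is the appropriate measure.
OR = (a·d)/(b·c) = (127 × 203) / (54 × 158) = 25781 / 8532 = 3.02168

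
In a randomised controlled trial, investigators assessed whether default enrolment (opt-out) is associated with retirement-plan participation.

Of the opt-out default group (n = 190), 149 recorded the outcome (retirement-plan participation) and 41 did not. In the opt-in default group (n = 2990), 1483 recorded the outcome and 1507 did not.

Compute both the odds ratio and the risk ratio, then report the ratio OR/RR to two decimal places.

From the description: a = 149, b = 41, c = 1483, d = 1507.
OR = (149·1507)/(41·1483) = 224543/60803 = 3.69296
Risk in exposed = 149/190 = 0.78421; risk in unexposed = 1483/2990 = 0.49599; RR = 1.58111
OR/RR = 3.69296 / 1.58111 = 2.33567
The outcome is not rare, so the OR lies further from 1 than the RR.

2.34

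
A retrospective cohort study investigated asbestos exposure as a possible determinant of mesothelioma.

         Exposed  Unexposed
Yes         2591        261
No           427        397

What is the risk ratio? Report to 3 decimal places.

Reading the table with exposure as columns: a = 2591 (Exposed, case), b = 427 (Exposed, non-case), c = 261 (Unexposed, case), d = 397.
Risk in exposed = 2591/3018 = 0.85852; risk in unexposed = 261/658 = 0.39666.
RR = 0.85852 / 0.39666 = 2.16438
The risk among the exposed is 2.16 times that among the unexposed.

2.164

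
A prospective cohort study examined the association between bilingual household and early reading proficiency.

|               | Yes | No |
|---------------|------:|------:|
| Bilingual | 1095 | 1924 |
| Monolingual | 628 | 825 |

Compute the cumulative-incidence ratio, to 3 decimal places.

Cells: a = 1095, b = 1924, c = 628, d = 825.
Risk in exposed = 1095/3019 = 0.36270; risk in unexposed = 628/1453 = 0.43221.
RR = 0.36270 / 0.43221 = 0.83918
The risk is 16% lower among the exposed than among the unexposed.

0.839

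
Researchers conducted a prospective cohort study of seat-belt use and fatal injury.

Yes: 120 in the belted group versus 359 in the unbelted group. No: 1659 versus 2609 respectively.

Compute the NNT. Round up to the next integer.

19

Risk in treated group = 120/1779 = 0.06745; risk in control = 359/2968 = 0.12096.
Absolute risk reduction = 0.12096 − 0.06745 = 0.05350
NNT = 1 / ARR = 1 / 0.05350 = 18.690 → round up → 19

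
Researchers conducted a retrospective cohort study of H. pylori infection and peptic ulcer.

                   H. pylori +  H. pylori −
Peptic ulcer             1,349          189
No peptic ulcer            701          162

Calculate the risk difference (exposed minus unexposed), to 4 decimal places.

Reading the table with exposure as columns: a = 1349 (H. pylori +, case), b = 701 (H. pylori +, non-case), c = 189 (H. pylori −, case), d = 162.
Risk in exposed = 1349/2050 = 0.658049; risk in unexposed = 189/351 = 0.538462.
Risk difference = 0.658049 − 0.538462 = 0.119587

0.1196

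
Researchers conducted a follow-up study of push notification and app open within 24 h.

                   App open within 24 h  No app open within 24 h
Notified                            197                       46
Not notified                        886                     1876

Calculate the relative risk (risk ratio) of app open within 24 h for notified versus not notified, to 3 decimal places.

2.527

Cells: a = 197, b = 46, c = 886, d = 1876.
Risk in exposed = 197/243 = 0.81070; risk in unexposed = 886/2762 = 0.32078.
RR = 0.81070 / 0.32078 = 2.52726
The risk among the exposed is 2.53 times that among the unexposed.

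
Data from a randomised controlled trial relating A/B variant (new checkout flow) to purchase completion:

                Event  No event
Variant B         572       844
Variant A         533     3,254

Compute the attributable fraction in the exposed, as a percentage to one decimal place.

Cells: a = 572, b = 844, c = 533, d = 3254.
Risk in exposed = 572/1416 = 0.40395; risk in unexposed = 533/3787 = 0.14074.
RR = 0.40395/0.14074 = 2.87013
AR% = (RR − 1)/RR × 100 = (2.87013 − 1)/2.87013 × 100 = 65.1583%

65.2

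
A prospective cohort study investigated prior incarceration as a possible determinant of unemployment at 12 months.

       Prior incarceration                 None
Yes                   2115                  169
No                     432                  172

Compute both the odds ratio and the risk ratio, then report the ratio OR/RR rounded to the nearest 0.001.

Reading the table with exposure as columns: a = 2115 (Prior incarceration, case), b = 432 (Prior incarceration, non-case), c = 169 (None, case), d = 172.
OR = (2115·172)/(432·169) = 363780/73008 = 4.98274
Risk in exposed = 2115/2547 = 0.83039; risk in unexposed = 169/341 = 0.49560; RR = 1.67552
OR/RR = 4.98274 / 1.67552 = 2.97385
The outcome is not rare, so the OR lies further from 1 than the RR.

2.974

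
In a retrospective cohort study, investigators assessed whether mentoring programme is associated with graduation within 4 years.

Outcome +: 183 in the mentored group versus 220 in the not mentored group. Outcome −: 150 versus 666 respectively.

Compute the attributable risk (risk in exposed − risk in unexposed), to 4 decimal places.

From the description: a = 183, b = 150, c = 220, d = 666.
Risk in exposed = 183/333 = 0.549550; risk in unexposed = 220/886 = 0.248307.
Risk difference = 0.549550 − 0.248307 = 0.301243

0.3012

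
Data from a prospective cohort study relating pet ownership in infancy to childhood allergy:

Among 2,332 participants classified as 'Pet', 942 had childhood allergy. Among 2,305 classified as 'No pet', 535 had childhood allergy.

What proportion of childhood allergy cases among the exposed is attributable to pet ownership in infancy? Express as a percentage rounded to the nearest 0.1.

From the description: a = 942, b = 1390, c = 535, d = 1770.
Risk in exposed = 942/2332 = 0.40395; risk in unexposed = 535/2305 = 0.23210.
RR = 0.40395/0.23210 = 1.74036
AR% = (RR − 1)/RR × 100 = (1.74036 − 1)/1.74036 × 100 = 42.5407%

42.5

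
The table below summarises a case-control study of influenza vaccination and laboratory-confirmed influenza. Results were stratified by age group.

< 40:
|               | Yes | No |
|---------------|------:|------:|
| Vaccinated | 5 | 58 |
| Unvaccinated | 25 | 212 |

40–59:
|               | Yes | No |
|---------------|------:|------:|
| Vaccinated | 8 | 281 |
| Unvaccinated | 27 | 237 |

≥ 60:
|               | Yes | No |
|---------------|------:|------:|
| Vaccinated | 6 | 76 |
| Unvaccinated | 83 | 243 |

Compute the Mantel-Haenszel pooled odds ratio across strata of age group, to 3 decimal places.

OR_MH = Σ(aᵢdᵢ/nᵢ) / Σ(bᵢcᵢ/nᵢ), where nᵢ is the stratum total.
Stratum 1 (< 40): n = 300; a·d/n = 5·212/300 = 3.5333; b·c/n = 58·25/300 = 4.8333
Stratum 2 (40–59): n = 553; a·d/n = 8·237/553 = 3.4286; b·c/n = 281·27/553 = 13.7197
Stratum 3 (≥ 60): n = 408; a·d/n = 6·243/408 = 3.5735; b·c/n = 76·83/408 = 15.4608
OR_MH = (3.5333 + 3.4286 + 3.5735) / (4.8333 + 13.7197 + 15.4608) = 10.5354 / 34.0138 = 0.30974

0.310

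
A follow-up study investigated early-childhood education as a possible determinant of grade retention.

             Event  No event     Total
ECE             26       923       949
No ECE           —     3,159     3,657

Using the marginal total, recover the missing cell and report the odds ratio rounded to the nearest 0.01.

The missing cell is in the unexposed row: 3657 − 3159 = 498.
So a = 26, b = 923, c = 498, d = 3159.
OR = (a·d)/(b·c) = (26 × 3159) / (923 × 498) = 82134 / 459654 = 0.17869

0.18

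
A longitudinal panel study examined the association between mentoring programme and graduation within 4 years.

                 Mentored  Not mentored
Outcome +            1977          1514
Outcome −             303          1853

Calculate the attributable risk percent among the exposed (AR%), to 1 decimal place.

Reading the table with exposure as columns: a = 1977 (Mentored, case), b = 303 (Mentored, non-case), c = 1514 (Not mentored, case), d = 1853.
Risk in exposed = 1977/2280 = 0.86711; risk in unexposed = 1514/3367 = 0.44966.
RR = 0.86711/0.44966 = 1.92836
AR% = (RR − 1)/RR × 100 = (1.92836 − 1)/1.92836 × 100 = 48.1426%

48.1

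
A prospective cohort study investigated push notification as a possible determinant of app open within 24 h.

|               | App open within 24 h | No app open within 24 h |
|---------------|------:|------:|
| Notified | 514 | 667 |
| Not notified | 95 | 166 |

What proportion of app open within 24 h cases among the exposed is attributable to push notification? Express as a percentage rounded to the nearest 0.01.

Cells: a = 514, b = 667, c = 95, d = 166.
Risk in exposed = 514/1181 = 0.43522; risk in unexposed = 95/261 = 0.36398.
RR = 0.43522/0.36398 = 1.19572
AR% = (RR − 1)/RR × 100 = (1.19572 − 1)/1.19572 × 100 = 16.3685%

16.37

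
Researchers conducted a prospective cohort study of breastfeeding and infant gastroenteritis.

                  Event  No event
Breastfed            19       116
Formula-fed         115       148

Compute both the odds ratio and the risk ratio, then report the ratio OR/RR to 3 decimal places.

Cells: a = 19, b = 116, c = 115, d = 148.
OR = (19·148)/(116·115) = 2812/13340 = 0.21079
Risk in exposed = 19/135 = 0.14074; risk in unexposed = 115/263 = 0.43726; RR = 0.32187
OR/RR = 0.21079 / 0.32187 = 0.65491
The outcome is not rare, so the OR lies further from 1 than the RR.

0.655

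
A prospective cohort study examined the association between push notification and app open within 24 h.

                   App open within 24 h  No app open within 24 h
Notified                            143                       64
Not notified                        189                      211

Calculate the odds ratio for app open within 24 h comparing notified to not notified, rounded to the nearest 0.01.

2.49

Cells: a = 143, b = 64, c = 189, d = 211.
OR = (a·d)/(b·c) = (143 × 211) / (64 × 189) = 30173 / 12096 = 2.49446
The odds of app open within 24 h are about 2.49 times as high in the notified group.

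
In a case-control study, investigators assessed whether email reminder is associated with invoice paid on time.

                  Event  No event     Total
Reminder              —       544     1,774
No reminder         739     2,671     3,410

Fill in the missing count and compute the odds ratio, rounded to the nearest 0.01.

8.17

The missing cell is in the exposed row: 1774 − 544 = 1230.
So a = 1230, b = 544, c = 739, d = 2671.
OR = (a·d)/(b·c) = (1230 × 2671) / (544 × 739) = 3285330 / 402016 = 8.17214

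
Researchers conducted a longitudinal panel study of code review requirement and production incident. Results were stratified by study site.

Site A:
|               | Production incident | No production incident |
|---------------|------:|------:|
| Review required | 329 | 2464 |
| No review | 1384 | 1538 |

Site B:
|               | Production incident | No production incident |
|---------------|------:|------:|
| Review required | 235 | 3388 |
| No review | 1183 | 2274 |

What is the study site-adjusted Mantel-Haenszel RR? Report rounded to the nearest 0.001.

RR_MH = Σ(aᵢ·n₀ᵢ/nᵢ) / Σ(cᵢ·n₁ᵢ/nᵢ), with n₁ᵢ = aᵢ+bᵢ (exposed), n₀ᵢ = cᵢ+dᵢ (unexposed), nᵢ = n₁ᵢ+n₀ᵢ.
Stratum 1 (Site A): n₁ = 2793, n₀ = 2922, n = 5715; a·n₀/n = 329·2922/5715 = 168.2131; c·n₁/n = 1384·2793/5715 = 676.3801
Stratum 2 (Site B): n₁ = 3623, n₀ = 3457, n = 7080; a·n₀/n = 235·3457/7080 = 114.7451; c·n₁/n = 1183·3623/7080 = 605.3685
RR_MH = (168.2131 + 114.7451) / (676.3801 + 605.3685) = 282.9582 / 1281.7486 = 0.22076

0.221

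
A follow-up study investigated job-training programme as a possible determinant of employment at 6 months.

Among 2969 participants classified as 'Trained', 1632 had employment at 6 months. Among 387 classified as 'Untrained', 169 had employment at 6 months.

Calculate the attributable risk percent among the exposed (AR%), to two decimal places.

20.56

From the description: a = 1632, b = 1337, c = 169, d = 218.
Risk in exposed = 1632/2969 = 0.54968; risk in unexposed = 169/387 = 0.43669.
RR = 0.54968/0.43669 = 1.25873
AR% = (RR − 1)/RR × 100 = (1.25873 − 1)/1.25873 × 100 = 20.5551%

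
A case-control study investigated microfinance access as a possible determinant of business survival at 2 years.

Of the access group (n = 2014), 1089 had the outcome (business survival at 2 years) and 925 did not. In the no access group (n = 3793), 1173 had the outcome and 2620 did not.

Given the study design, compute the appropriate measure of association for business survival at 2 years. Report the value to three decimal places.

2.630

From the description: a = 1089, b = 925, c = 1173, d = 2620.
This is a case-control study: participants were sampled on outcome status, so risks in the source population cannot be estimated directly — relative risk is not valid here. The odds ratio is the appropriate measure.
OR = (a·d)/(b·c) = (1089 × 2620) / (925 × 1173) = 2853180 / 1085025 = 2.62960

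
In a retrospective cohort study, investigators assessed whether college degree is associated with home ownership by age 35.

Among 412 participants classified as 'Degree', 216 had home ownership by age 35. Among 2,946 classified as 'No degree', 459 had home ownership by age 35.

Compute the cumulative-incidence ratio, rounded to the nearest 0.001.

3.365

From the description: a = 216, b = 196, c = 459, d = 2487.
Risk in exposed = 216/412 = 0.52427; risk in unexposed = 459/2946 = 0.15580.
RR = 0.52427 / 0.15580 = 3.36493
The risk among the exposed is 3.36 times that among the unexposed.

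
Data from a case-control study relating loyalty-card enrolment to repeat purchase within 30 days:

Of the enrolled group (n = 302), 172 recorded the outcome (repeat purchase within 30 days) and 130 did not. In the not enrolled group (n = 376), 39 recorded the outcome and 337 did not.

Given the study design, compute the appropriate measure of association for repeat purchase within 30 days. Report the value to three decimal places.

From the description: a = 172, b = 130, c = 39, d = 337.
This is a case-control study: participants were sampled on outcome status, so risks in the source population cannot be estimated directly — relative risk is not valid here. The odds ratio is the appropriate measure.
OR = (a·d)/(b·c) = (172 × 337) / (130 × 39) = 57964 / 5070 = 11.43274

11.433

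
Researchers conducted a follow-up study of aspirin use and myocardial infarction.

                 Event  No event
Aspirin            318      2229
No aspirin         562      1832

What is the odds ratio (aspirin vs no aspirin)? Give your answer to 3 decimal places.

Cells: a = 318, b = 2229, c = 562, d = 1832.
OR = (a·d)/(b·c) = (318 × 1832) / (2229 × 562) = 582576 / 1252698 = 0.46506
Exposure is associated with lower odds of myocardial infarction (OR = 0.47 < 1).

0.465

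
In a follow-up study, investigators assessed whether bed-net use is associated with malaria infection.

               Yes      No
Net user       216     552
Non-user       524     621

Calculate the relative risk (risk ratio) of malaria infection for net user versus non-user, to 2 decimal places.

Cells: a = 216, b = 552, c = 524, d = 621.
Risk in exposed = 216/768 = 0.28125; risk in unexposed = 524/1145 = 0.45764.
RR = 0.28125 / 0.45764 = 0.61456
The risk is 39% lower among the exposed than among the unexposed.

0.61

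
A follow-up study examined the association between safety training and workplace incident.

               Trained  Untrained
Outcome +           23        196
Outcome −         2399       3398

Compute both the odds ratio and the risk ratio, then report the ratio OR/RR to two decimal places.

Reading the table with exposure as columns: a = 23 (Trained, case), b = 2399 (Trained, non-case), c = 196 (Untrained, case), d = 3398.
OR = (23·3398)/(2399·196) = 78154/470204 = 0.16621
Risk in exposed = 23/2422 = 0.00950; risk in unexposed = 196/3594 = 0.05454; RR = 0.17413
OR/RR = 0.16621 / 0.17413 = 0.95453
The outcome is rare in both groups, so OR ≈ RR (ratio near 1).

0.95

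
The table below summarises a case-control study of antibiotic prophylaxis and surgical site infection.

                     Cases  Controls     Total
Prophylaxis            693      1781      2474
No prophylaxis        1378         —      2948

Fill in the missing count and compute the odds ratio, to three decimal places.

0.443

The missing cell is in the unexposed row: 2948 − 1378 = 1570.
So a = 693, b = 1781, c = 1378, d = 1570.
OR = (a·d)/(b·c) = (693 × 1570) / (1781 × 1378) = 1088010 / 2454218 = 0.44332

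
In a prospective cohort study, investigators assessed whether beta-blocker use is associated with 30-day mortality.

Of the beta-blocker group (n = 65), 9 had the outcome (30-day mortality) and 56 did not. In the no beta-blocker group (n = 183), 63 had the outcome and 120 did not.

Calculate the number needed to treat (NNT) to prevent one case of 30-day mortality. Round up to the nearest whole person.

Risk in treated group = 9/65 = 0.13846; risk in control = 63/183 = 0.34426.
Absolute risk reduction = 0.34426 − 0.13846 = 0.20580
NNT = 1 / ARR = 1 / 0.20580 = 4.859 → round up → 5

5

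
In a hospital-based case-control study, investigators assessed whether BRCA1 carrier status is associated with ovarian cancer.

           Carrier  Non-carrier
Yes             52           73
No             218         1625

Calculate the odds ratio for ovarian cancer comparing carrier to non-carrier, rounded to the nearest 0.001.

5.310

Reading the table with exposure as columns: a = 52 (Carrier, case), b = 218 (Carrier, non-case), c = 73 (Non-carrier, case), d = 1625.
OR = (a·d)/(b·c) = (52 × 1625) / (218 × 73) = 84500 / 15914 = 5.30979
The odds of ovarian cancer are about 5.31 times as high in the carrier group.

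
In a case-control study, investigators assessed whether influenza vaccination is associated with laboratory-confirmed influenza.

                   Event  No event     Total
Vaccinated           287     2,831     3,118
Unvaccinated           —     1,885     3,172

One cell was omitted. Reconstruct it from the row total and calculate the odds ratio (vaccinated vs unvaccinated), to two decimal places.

0.15

The missing cell is in the unexposed row: 3172 − 1885 = 1287.
So a = 287, b = 2831, c = 1287, d = 1885.
OR = (a·d)/(b·c) = (287 × 1885) / (2831 × 1287) = 540995 / 3643497 = 0.14848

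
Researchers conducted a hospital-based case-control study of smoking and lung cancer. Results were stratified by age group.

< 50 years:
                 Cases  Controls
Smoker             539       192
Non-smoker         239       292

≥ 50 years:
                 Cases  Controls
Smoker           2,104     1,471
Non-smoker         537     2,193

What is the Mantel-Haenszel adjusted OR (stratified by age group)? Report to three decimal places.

OR_MH = Σ(aᵢdᵢ/nᵢ) / Σ(bᵢcᵢ/nᵢ), where nᵢ is the stratum total.
Stratum 1 (< 50 years): n = 1262; a·d/n = 539·292/1262 = 124.7132; b·c/n = 192·239/1262 = 36.3613
Stratum 2 (≥ 50 years): n = 6305; a·d/n = 2104·2193/6305 = 731.8116; b·c/n = 1471·537/6305 = 125.2858
OR_MH = (124.7132 + 731.8116) / (36.3613 + 125.2858) = 856.5247 / 161.6471 = 5.29873

5.299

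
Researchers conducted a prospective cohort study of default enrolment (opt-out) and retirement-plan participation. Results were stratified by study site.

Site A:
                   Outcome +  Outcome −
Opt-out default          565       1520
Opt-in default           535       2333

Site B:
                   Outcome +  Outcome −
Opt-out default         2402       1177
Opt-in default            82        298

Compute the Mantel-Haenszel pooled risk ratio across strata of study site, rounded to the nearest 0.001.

1.863

RR_MH = Σ(aᵢ·n₀ᵢ/nᵢ) / Σ(cᵢ·n₁ᵢ/nᵢ), with n₁ᵢ = aᵢ+bᵢ (exposed), n₀ᵢ = cᵢ+dᵢ (unexposed), nᵢ = n₁ᵢ+n₀ᵢ.
Stratum 1 (Site A): n₁ = 2085, n₀ = 2868, n = 4953; a·n₀/n = 565·2868/4953 = 327.1593; c·n₁/n = 535·2085/4953 = 225.2120
Stratum 2 (Site B): n₁ = 3579, n₀ = 380, n = 3959; a·n₀/n = 2402·380/3959 = 230.5532; c·n₁/n = 82·3579/3959 = 74.1293
RR_MH = (327.1593 + 230.5532) / (225.2120 + 74.1293) = 557.7125 / 299.3413 = 1.86313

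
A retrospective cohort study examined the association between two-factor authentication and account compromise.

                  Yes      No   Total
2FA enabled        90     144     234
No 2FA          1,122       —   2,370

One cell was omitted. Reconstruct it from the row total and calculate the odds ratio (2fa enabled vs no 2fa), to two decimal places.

The missing cell is in the unexposed row: 2370 − 1122 = 1248.
So a = 90, b = 144, c = 1122, d = 1248.
OR = (a·d)/(b·c) = (90 × 1248) / (144 × 1122) = 112320 / 161568 = 0.69519

0.70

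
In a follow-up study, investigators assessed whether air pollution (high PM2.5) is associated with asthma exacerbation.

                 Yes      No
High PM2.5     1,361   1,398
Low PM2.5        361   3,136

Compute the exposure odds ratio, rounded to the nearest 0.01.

8.46

Cells: a = 1361, b = 1398, c = 361, d = 3136.
OR = (a·d)/(b·c) = (1361 × 3136) / (1398 × 361) = 4268096 / 504678 = 8.45707
The odds of asthma exacerbation are about 8.46 times as high in the high pm2.5 group.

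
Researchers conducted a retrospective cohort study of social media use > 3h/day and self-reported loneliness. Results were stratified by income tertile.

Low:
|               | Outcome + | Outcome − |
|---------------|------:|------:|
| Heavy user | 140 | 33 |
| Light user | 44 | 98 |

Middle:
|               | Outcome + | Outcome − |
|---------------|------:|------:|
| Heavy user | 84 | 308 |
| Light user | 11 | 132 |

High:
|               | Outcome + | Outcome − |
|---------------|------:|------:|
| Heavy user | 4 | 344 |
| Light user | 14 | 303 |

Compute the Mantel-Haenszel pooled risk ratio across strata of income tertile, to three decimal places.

RR_MH = Σ(aᵢ·n₀ᵢ/nᵢ) / Σ(cᵢ·n₁ᵢ/nᵢ), with n₁ᵢ = aᵢ+bᵢ (exposed), n₀ᵢ = cᵢ+dᵢ (unexposed), nᵢ = n₁ᵢ+n₀ᵢ.
Stratum 1 (Low): n₁ = 173, n₀ = 142, n = 315; a·n₀/n = 140·142/315 = 63.1111; c·n₁/n = 44·173/315 = 24.1651
Stratum 2 (Middle): n₁ = 392, n₀ = 143, n = 535; a·n₀/n = 84·143/535 = 22.4523; c·n₁/n = 11·392/535 = 8.0598
Stratum 3 (High): n₁ = 348, n₀ = 317, n = 665; a·n₀/n = 4·317/665 = 1.9068; c·n₁/n = 14·348/665 = 7.3263
RR_MH = (63.1111 + 22.4523 + 1.9068) / (24.1651 + 8.0598 + 7.3263) = 87.4702 / 39.5512 = 2.21157

2.212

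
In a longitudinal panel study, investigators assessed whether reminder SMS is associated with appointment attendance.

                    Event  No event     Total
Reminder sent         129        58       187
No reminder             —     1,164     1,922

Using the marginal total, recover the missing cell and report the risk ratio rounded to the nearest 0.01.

1.75

The missing cell is in the unexposed row: 1922 − 1164 = 758.
So a = 129, b = 58, c = 758, d = 1164.
RR = [a/(a+b)] / [c/(c+d)] = (129/187) / (758/1922) = 0.68984/0.39438 = 1.74917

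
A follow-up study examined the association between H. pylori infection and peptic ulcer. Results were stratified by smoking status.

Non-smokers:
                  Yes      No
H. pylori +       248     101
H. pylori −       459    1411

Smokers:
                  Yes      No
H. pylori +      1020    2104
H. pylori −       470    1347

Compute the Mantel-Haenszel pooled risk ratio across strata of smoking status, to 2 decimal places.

1.58

RR_MH = Σ(aᵢ·n₀ᵢ/nᵢ) / Σ(cᵢ·n₁ᵢ/nᵢ), with n₁ᵢ = aᵢ+bᵢ (exposed), n₀ᵢ = cᵢ+dᵢ (unexposed), nᵢ = n₁ᵢ+n₀ᵢ.
Stratum 1 (Non-smokers): n₁ = 349, n₀ = 1870, n = 2219; a·n₀/n = 248·1870/2219 = 208.9950; c·n₁/n = 459·349/2219 = 72.1906
Stratum 2 (Smokers): n₁ = 3124, n₀ = 1817, n = 4941; a·n₀/n = 1020·1817/4941 = 375.0941; c·n₁/n = 470·3124/4941 = 297.1625
RR_MH = (208.9950 + 375.0941) / (72.1906 + 297.1625) = 584.0892 / 369.3531 = 1.58138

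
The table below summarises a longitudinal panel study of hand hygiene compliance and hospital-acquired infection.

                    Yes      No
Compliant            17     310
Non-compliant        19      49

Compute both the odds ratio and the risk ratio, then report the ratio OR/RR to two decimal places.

0.76

Cells: a = 17, b = 310, c = 19, d = 49.
OR = (17·49)/(310·19) = 833/5890 = 0.14143
Risk in exposed = 17/327 = 0.05199; risk in unexposed = 19/68 = 0.27941; RR = 0.18606
OR/RR = 0.14143 / 0.18606 = 0.76010
The outcome is not rare, so the OR lies further from 1 than the RR.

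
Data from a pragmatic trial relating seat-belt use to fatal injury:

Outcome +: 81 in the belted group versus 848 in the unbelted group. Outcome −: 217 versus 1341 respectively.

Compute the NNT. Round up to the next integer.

Risk in treated group = 81/298 = 0.27181; risk in control = 848/2189 = 0.38739.
Absolute risk reduction = 0.38739 − 0.27181 = 0.11558
NNT = 1 / ARR = 1 / 0.11558 = 8.652 → round up → 9

9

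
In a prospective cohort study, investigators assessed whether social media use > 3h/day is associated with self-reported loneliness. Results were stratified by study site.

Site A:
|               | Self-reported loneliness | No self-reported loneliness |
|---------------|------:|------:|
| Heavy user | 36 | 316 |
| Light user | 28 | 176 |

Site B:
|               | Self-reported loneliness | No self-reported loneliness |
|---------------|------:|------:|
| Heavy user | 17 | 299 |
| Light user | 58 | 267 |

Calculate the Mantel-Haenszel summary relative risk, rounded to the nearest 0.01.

RR_MH = Σ(aᵢ·n₀ᵢ/nᵢ) / Σ(cᵢ·n₁ᵢ/nᵢ), with n₁ᵢ = aᵢ+bᵢ (exposed), n₀ᵢ = cᵢ+dᵢ (unexposed), nᵢ = n₁ᵢ+n₀ᵢ.
Stratum 1 (Site A): n₁ = 352, n₀ = 204, n = 556; a·n₀/n = 36·204/556 = 13.2086; c·n₁/n = 28·352/556 = 17.7266
Stratum 2 (Site B): n₁ = 316, n₀ = 325, n = 641; a·n₀/n = 17·325/641 = 8.6193; c·n₁/n = 58·316/641 = 28.5928
RR_MH = (13.2086 + 8.6193) / (17.7266 + 28.5928) = 21.8280 / 46.3194 = 0.47125

0.47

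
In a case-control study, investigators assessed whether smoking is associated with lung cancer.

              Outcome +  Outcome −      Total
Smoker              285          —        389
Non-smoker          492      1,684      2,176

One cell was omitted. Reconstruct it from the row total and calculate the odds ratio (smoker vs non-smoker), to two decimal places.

The missing cell is in the exposed row: 389 − 285 = 104.
So a = 285, b = 104, c = 492, d = 1684.
OR = (a·d)/(b·c) = (285 × 1684) / (104 × 492) = 479940 / 51168 = 9.37969

9.38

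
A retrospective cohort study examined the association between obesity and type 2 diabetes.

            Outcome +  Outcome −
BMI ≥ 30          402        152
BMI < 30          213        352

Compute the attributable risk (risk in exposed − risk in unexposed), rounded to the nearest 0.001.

0.349

Cells: a = 402, b = 152, c = 213, d = 352.
Risk in exposed = 402/554 = 0.725632; risk in unexposed = 213/565 = 0.376991.
Risk difference = 0.725632 − 0.376991 = 0.348641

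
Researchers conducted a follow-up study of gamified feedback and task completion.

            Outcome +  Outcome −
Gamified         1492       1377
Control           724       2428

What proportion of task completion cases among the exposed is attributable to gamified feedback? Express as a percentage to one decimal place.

Cells: a = 1492, b = 1377, c = 724, d = 2428.
Risk in exposed = 1492/2869 = 0.52004; risk in unexposed = 724/3152 = 0.22970.
RR = 0.52004/0.22970 = 2.26405
AR% = (RR − 1)/RR × 100 = (2.26405 − 1)/2.26405 × 100 = 55.8314%

55.8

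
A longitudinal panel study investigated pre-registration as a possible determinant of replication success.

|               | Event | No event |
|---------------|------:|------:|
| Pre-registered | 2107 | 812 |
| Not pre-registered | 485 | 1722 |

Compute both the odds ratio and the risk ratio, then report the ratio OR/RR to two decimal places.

Cells: a = 2107, b = 812, c = 485, d = 1722.
OR = (2107·1722)/(812·485) = 3628254/393820 = 9.21298
Risk in exposed = 2107/2919 = 0.72182; risk in unexposed = 485/2207 = 0.21976; RR = 3.28466
OR/RR = 9.21298 / 3.28466 = 2.80485
The outcome is not rare, so the OR lies further from 1 than the RR.

2.80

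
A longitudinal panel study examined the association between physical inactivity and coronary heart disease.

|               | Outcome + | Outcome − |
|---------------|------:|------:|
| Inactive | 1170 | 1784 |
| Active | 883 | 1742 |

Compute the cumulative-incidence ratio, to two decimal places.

1.18

Cells: a = 1170, b = 1784, c = 883, d = 1742.
Risk in exposed = 1170/2954 = 0.39607; risk in unexposed = 883/2625 = 0.33638.
RR = 0.39607 / 0.33638 = 1.17745
The risk among the exposed is 1.18 times that among the unexposed.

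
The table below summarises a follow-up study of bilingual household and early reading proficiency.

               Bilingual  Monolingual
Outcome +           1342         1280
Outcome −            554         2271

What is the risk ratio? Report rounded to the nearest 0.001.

1.964

Reading the table with exposure as columns: a = 1342 (Bilingual, case), b = 554 (Bilingual, non-case), c = 1280 (Monolingual, case), d = 2271.
Risk in exposed = 1342/1896 = 0.70781; risk in unexposed = 1280/3551 = 0.36046.
RR = 0.70781 / 0.36046 = 1.96361
The risk among the exposed is 1.96 times that among the unexposed.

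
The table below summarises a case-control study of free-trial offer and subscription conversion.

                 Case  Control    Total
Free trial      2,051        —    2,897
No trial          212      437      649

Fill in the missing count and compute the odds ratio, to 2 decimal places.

5.00

The missing cell is in the exposed row: 2897 − 2051 = 846.
So a = 2051, b = 846, c = 212, d = 437.
OR = (a·d)/(b·c) = (2051 × 437) / (846 × 212) = 896287 / 179352 = 4.99736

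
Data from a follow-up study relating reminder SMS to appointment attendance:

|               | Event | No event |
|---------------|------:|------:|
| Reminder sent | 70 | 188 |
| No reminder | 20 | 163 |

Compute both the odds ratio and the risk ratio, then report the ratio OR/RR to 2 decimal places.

1.22

Cells: a = 70, b = 188, c = 20, d = 163.
OR = (70·163)/(188·20) = 11410/3760 = 3.03457
Risk in exposed = 70/258 = 0.27132; risk in unexposed = 20/183 = 0.10929; RR = 2.48256
OR/RR = 3.03457 / 2.48256 = 1.22236
The outcome is not rare, so the OR lies further from 1 than the RR.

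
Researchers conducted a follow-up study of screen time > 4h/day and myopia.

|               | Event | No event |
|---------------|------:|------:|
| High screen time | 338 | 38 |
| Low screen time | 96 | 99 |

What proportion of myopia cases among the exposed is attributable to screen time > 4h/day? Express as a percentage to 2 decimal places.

Cells: a = 338, b = 38, c = 96, d = 99.
Risk in exposed = 338/376 = 0.89894; risk in unexposed = 96/195 = 0.49231.
RR = 0.89894/0.49231 = 1.82596
AR% = (RR − 1)/RR × 100 = (1.82596 − 1)/1.82596 × 100 = 45.2344%

45.23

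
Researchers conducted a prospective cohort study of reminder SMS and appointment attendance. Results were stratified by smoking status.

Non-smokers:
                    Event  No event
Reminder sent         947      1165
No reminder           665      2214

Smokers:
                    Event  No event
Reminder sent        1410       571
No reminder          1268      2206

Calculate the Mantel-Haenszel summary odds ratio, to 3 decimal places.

3.439

OR_MH = Σ(aᵢdᵢ/nᵢ) / Σ(bᵢcᵢ/nᵢ), where nᵢ is the stratum total.
Stratum 1 (Non-smokers): n = 4991; a·d/n = 947·2214/4991 = 420.0878; b·c/n = 1165·665/4991 = 155.2244
Stratum 2 (Smokers): n = 5455; a·d/n = 1410·2206/5455 = 570.2035; b·c/n = 571·1268/5455 = 132.7274
OR_MH = (420.0878 + 570.2035) / (155.2244 + 132.7274) = 990.2912 / 287.9518 = 3.43909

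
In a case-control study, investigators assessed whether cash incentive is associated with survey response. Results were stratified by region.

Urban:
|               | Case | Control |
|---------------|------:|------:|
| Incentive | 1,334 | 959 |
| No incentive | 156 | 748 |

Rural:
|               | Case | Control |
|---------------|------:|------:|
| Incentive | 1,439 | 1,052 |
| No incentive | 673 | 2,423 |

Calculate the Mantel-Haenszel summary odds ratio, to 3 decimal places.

OR_MH = Σ(aᵢdᵢ/nᵢ) / Σ(bᵢcᵢ/nᵢ), where nᵢ is the stratum total.
Stratum 1 (Urban): n = 3197; a·d/n = 1334·748/3197 = 312.1151; b·c/n = 959·156/3197 = 46.7951
Stratum 2 (Rural): n = 5587; a·d/n = 1439·2423/5587 = 624.0732; b·c/n = 1052·673/5587 = 126.7220
OR_MH = (312.1151 + 624.0732) / (46.7951 + 126.7220) = 936.1883 / 173.5172 = 5.39536

5.395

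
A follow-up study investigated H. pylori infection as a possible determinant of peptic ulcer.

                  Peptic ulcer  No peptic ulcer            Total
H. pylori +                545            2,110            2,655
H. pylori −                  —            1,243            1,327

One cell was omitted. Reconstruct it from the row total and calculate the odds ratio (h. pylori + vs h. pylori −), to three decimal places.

The missing cell is in the unexposed row: 1327 − 1243 = 84.
So a = 545, b = 2110, c = 84, d = 1243.
OR = (a·d)/(b·c) = (545 × 1243) / (2110 × 84) = 677435 / 177240 = 3.82213

3.822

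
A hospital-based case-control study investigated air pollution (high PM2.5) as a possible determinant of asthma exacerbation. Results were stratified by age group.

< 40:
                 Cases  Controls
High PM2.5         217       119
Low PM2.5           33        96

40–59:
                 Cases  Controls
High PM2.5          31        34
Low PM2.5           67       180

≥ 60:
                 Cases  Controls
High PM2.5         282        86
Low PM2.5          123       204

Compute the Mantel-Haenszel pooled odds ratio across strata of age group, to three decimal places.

4.697

OR_MH = Σ(aᵢdᵢ/nᵢ) / Σ(bᵢcᵢ/nᵢ), where nᵢ is the stratum total.
Stratum 1 (< 40): n = 465; a·d/n = 217·96/465 = 44.8000; b·c/n = 119·33/465 = 8.4452
Stratum 2 (40–59): n = 312; a·d/n = 31·180/312 = 17.8846; b·c/n = 34·67/312 = 7.3013
Stratum 3 (≥ 60): n = 695; a·d/n = 282·204/695 = 82.7741; b·c/n = 86·123/695 = 15.2201
OR_MH = (44.8000 + 17.8846 + 82.7741) / (8.4452 + 7.3013 + 15.2201) = 145.4587 / 30.9666 = 4.69728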